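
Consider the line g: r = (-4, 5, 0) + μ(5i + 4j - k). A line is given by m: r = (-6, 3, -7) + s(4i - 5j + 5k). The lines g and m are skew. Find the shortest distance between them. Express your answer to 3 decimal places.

6.010

Common perpendicular direction n = (5, 4, -1) × (4, -5, 5) = (15, -29, -41).
With w = (-6, 3, -7) − (-4, 5, 0) = (-2, -2, -7), w · n = 315.
Distance = |w · n| / |n| = |315| / √2747 ≈ 6.010.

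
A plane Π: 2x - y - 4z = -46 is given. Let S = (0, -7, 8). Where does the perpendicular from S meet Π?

Foot = S − λn with λ = (n·S − d)/|n|² = (-25 − (-46))/21 = 1.
Foot = (0, -7, 8) − 1·(2, -1, -4) = (-2, -6, 12).

(-2, -6, 12)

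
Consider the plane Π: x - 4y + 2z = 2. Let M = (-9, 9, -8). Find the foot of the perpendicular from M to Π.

(-6, -3, -2)

Foot = M − λn with λ = (n·M − d)/|n|² = (-61 − 2)/21 = -3.
Foot = (-9, 9, -8) − (-3)·(1, -4, 2) = (-6, -3, -2).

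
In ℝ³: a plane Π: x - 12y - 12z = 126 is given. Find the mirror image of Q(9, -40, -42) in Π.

λ = (n·Q − d)/|n|² = (993 − 126)/289 = 3.
Reflection = Q − 2λn = (9, -40, -42) − 6·(1, -12, -12) = (3, 32, 30).

(3, 32, 30)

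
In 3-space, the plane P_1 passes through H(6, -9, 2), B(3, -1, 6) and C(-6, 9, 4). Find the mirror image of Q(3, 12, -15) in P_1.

HB = (-3, 8, 4), HC = (-12, 18, 2); a normal to P_1 is HB × HC = (-56, -42, 42).
Using H: P_1 has equation -56x - 42y + 42z = 126.
λ = (n·Q − d)/|n|² = (-1302 − 126)/6664 = -3/14.
Reflection = Q − 2λn = (3, 12, -15) − (-3/7)·(-56, -42, 42) = (-21, -6, 3).

(-21, -6, 3)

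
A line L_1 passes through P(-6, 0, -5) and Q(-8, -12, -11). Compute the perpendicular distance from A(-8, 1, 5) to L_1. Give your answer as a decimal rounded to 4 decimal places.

A direction vector for L_1 is Q − P = (-2, -12, -6).
Taking (-6, 0, -5) on L_1 with direction v = (-2, -12, -6): w = A − (-6, 0, -5) = (-2, 1, 10), and w × v = (114, -32, 26).
Distance = |w × v| / |v| = √14696 / √184 ≈ 8.9370.

8.9370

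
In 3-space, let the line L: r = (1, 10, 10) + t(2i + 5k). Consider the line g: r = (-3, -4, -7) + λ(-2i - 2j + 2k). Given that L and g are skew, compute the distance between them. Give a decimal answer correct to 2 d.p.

Common perpendicular direction n = (2, 0, 5) × (-2, -2, 2) = (10, -14, -4).
With w = (-3, -4, -7) − (1, 10, 10) = (-4, -14, -17), w · n = 224.
Distance = |w · n| / |n| = |224| / √312 ≈ 12.68.

12.68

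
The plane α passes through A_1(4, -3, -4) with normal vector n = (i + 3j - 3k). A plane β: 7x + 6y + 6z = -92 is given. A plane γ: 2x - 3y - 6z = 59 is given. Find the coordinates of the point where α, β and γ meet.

(-2, -5, -8)

α: n·r = n·A_1 gives x + 3y - 3z = 7.
Solving the 3×3 linear system x + 3y - 3z = 7, 7x + 6y + 6z = -92, 2x - 3y - 6z = 59 (e.g. by elimination or Cramer's rule, determinant = 243) gives (-2, -5, -8).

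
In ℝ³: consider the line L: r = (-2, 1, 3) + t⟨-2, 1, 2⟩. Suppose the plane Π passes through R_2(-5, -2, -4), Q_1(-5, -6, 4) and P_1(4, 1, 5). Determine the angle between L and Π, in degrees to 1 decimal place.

R_2Q_1 = (0, -4, 8), R_2P_1 = (9, 3, 9); a normal to Π is R_2Q_1 × R_2P_1 = (-60, 72, 36).
Using R_2: Π has equation -60x + 72y + 36z = 12.
sin θ = |n·v| / (|n||v|) = |264| / (√10080 · √9) = 0.87650.
θ ≈ 61.2°.

61.2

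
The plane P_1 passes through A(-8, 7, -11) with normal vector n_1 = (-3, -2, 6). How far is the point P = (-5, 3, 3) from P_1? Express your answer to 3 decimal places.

11.857

P_1: n_1·r = n_1·A gives -3x - 2y + 6z = -56.
n·P − d = (-3)·(-5) + (-2)·(3) + (6)·(3) − (-56) = 83; |n| = √49.
Distance = |83| / √49 = 83/√49 ≈ 11.857.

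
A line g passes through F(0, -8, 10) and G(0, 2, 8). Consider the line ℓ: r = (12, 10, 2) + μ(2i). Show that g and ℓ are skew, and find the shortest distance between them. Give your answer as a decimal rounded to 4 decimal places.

A direction vector for g is G − F = (0, 10, -2).
Common perpendicular direction n = (0, 10, -2) × (2, 0, 0) = (0, -4, -20).
With w = (12, 10, 2) − (0, -8, 10) = (12, 18, -8), w · n = 88.
Since n ≠ 0 the lines are not parallel, and w · n = 88 ≠ 0 so they do not intersect; hence they are skew.
Distance = |w · n| / |n| = |88| / √416 ≈ 4.3146.

4.3146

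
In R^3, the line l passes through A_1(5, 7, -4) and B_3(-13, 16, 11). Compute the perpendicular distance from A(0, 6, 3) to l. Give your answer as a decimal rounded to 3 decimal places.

4.482

A direction vector for l is B_3 − A_1 = (-18, 9, 15).
Taking (5, 7, -4) on l with direction v = (-18, 9, 15): w = A − (5, 7, -4) = (-5, -1, 7), and w × v = (-78, -51, -63).
Distance = |w × v| / |v| = √12654 / √630 ≈ 4.482.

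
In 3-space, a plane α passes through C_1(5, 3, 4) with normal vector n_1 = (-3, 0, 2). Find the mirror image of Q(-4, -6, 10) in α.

(14, -6, -2)

α: n_1·r = n_1·C_1 gives -3x + 2z = -7.
λ = (n·Q − d)/|n|² = (32 − (-7))/13 = 3.
Reflection = Q − 2λn = (-4, -6, 10) − 6·(-3, 0, 2) = (14, -6, -2).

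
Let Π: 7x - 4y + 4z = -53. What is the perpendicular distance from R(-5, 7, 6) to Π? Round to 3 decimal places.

n·R − d = (7)·(-5) + (-4)·(7) + (4)·(6) − (-53) = 14; |n| = √81.
Distance = |14| / √81 = 14/√81 ≈ 1.556.

1.556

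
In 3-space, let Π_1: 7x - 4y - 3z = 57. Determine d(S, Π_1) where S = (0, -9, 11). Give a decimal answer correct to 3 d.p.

6.277

n·S − d = (7)·(0) + (-4)·(-9) + (-3)·(11) − 57 = -54; |n| = √74.
Distance = |-54| / √74 = 54/√74 ≈ 6.277.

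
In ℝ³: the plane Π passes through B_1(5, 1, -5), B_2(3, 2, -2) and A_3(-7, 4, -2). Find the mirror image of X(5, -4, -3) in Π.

B_1B_2 = (-2, 1, 3), B_1A_3 = (-12, 3, 3); a normal to Π is B_1B_2 × B_1A_3 = (-6, -30, 6).
Using B_1: Π has equation -6x - 30y + 6z = -90.
λ = (n·X − d)/|n|² = (72 − (-90))/972 = 1/6.
Reflection = X − 2λn = (5, -4, -3) − (1/3)·(-6, -30, 6) = (7, 6, -5).

(7, 6, -5)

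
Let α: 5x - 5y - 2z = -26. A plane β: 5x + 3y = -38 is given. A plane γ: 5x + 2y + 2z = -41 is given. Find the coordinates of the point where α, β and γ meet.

Solving the 3×3 linear system 5x - 5y - 2z = -26, 5x + 3y = -38, 5x + 2y + 2z = -41 (e.g. by elimination or Cramer's rule, determinant = 90) gives (-7, -1, -2).

(-7, -1, -2)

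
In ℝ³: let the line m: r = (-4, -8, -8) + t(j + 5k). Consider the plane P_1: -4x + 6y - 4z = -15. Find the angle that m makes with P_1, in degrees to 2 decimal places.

19.45

sin θ = |n·v| / (|n||v|) = |-14| / (√68 · √26) = 0.33296.
θ ≈ 19.45°.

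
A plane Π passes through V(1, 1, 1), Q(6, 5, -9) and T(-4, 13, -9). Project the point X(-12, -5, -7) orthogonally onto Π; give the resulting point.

VQ = (5, 4, -10), VT = (-5, 12, -10); a normal to Π is VQ × VT = (80, 100, 80).
Using V: Π has equation 80x + 100y + 80z = 260.
Foot = X − λn with λ = (n·X − d)/|n|² = (-2020 − 260)/22800 = -1/10.
Foot = (-12, -5, -7) − (-1/10)·(80, 100, 80) = (-4, 5, 1).

(-4, 5, 1)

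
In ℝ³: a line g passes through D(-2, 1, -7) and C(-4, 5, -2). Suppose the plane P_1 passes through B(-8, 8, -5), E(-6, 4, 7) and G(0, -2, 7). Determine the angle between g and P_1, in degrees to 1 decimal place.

17.3

A direction vector for g is C − D = (-2, 4, 5).
BE = (2, -4, 12), BG = (8, -10, 12); a normal to P_1 is BE × BG = (72, 72, 12).
Using B: P_1 has equation 72x + 72y + 12z = -60.
sin θ = |n·v| / (|n||v|) = |204| / (√10512 · √45) = 0.29661.
θ ≈ 17.3°.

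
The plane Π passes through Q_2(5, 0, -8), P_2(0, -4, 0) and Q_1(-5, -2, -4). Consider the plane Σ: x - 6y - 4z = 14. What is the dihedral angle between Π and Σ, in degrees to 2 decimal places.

10.62

Q_2P_2 = (-5, -4, 8), Q_2Q_1 = (-10, -2, 4); a normal to Π is Q_2P_2 × Q_2Q_1 = (0, -60, -30).
Using Q_2: Π has equation -60y - 30z = 240.
cos θ = |n₁·n₂| / (|n₁||n₂|) = |480| / (√4500 · √53).
θ = arccos(0.98287) ≈ 10.62°.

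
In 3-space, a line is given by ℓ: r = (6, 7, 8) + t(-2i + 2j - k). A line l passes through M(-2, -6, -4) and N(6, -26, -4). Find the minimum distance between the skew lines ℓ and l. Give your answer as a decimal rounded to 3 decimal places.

A direction vector for l is N − M = (8, -20, 0).
Common perpendicular direction n = (-2, 2, -1) × (8, -20, 0) = (-20, -8, 24).
With w = (-2, -6, -4) − (6, 7, 8) = (-8, -13, -12), w · n = -24.
Distance = |w · n| / |n| = |-24| / √1040 ≈ 0.744.

0.744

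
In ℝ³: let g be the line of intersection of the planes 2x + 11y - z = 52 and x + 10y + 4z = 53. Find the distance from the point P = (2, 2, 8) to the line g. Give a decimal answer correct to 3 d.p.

Direction of g: (2, 11, -1) × (1, 10, 4) = (54, -9, 9).
A point on g: solving the two plane equations with x = -7 gives (-7, 6, 0).
Taking (-7, 6, 0) on g with direction v = (54, -9, 9): w = P − (-7, 6, 0) = (9, -4, 8), and w × v = (36, 351, 135).
Distance = |w × v| / |v| = √142722 / √3078 ≈ 6.809.

6.809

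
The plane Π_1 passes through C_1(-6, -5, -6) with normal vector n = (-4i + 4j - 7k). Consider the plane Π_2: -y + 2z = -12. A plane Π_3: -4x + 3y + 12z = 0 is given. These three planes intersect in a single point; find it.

Π_1: n·r = n·C_1 gives -4x + 4y - 7z = 46.
Solving the 3×3 linear system -4x + 4y - 7z = 46, -y + 2z = -12, -4x + 3y + 12z = 0 (e.g. by elimination or Cramer's rule, determinant = 68) gives (0, 8, -2).

(0, 8, -2)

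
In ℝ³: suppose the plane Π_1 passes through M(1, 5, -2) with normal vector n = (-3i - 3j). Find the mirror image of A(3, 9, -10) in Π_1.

Π_1: n·r = n·M gives -3x - 3y = -18.
λ = (n·A − d)/|n|² = (-36 − (-18))/18 = -1.
Reflection = A − 2λn = (3, 9, -10) − (-2)·(-3, -3, 0) = (-3, 3, -10).

(-3, 3, -10)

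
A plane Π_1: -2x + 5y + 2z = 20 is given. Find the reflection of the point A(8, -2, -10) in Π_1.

λ = (n·A − d)/|n|² = (-46 − 20)/33 = -2.
Reflection = A − 2λn = (8, -2, -10) − (-4)·(-2, 5, 2) = (0, 18, -2).

(0, 18, -2)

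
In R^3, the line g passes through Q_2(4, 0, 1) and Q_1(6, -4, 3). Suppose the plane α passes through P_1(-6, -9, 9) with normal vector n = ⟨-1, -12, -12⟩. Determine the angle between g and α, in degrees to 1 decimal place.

A direction vector for g is Q_1 − Q_2 = (2, -4, 2).
α: n·r = n·P_1 gives -x - 12y - 12z = 6.
sin θ = |n·v| / (|n||v|) = |22| / (√289 · √24) = 0.26416.
θ ≈ 15.3°.

15.3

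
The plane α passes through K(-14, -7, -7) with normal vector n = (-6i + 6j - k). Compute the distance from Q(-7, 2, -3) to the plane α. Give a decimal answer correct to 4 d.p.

0.9363

α: n·r = n·K gives -6x + 6y - z = 49.
n·Q − d = (-6)·(-7) + (6)·(2) + (-1)·(-3) − 49 = 8; |n| = √73.
Distance = |8| / √73 = 8/√73 ≈ 0.9363.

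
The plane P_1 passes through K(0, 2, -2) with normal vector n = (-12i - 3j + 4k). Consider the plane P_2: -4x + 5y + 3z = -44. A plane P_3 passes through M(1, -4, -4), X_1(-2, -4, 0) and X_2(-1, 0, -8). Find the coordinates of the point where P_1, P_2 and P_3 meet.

(2, -6, -2)

P_1: n·r = n·K gives -12x - 3y + 4z = -14.
MX_1 = (-3, 0, 4), MX_2 = (-2, 4, -4); a normal to P_3 is MX_1 × MX_2 = (-16, -20, -12).
Using M: P_3 has equation -16x - 20y - 12z = 112.
Solving the 3×3 linear system -12x - 3y + 4z = -14, -4x + 5y + 3z = -44, -16x - 20y - 12z = 112 (e.g. by elimination or Cramer's rule, determinant = 928) gives (2, -6, -2).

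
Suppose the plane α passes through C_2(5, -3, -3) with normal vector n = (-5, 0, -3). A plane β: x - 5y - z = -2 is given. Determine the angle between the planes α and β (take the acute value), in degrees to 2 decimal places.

86.22

α: n·r = n·C_2 gives -5x - 3z = -16.
cos θ = |n₁·n₂| / (|n₁||n₂|) = |-2| / (√34 · √27).
θ = arccos(0.06601) ≈ 86.22°.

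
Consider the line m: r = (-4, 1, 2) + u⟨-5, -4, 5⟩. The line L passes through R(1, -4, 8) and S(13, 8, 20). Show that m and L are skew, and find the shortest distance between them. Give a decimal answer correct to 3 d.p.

7.487

A direction vector for L is S − R = (12, 12, 12).
Common perpendicular direction n = (-5, -4, 5) × (12, 12, 12) = (-108, 120, -12).
With w = (1, -4, 8) − (-4, 1, 2) = (5, -5, 6), w · n = -1212.
Since n ≠ 0 the lines are not parallel, and w · n = -1212 ≠ 0 so they do not intersect; hence they are skew.
Distance = |w · n| / |n| = |-1212| / √26208 ≈ 7.487.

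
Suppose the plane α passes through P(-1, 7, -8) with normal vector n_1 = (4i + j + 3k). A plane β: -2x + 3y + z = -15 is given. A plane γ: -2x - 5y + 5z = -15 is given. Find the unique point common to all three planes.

(0, -3, -6)

α: n_1·r = n_1·P gives 4x + y + 3z = -21.
Solving the 3×3 linear system 4x + y + 3z = -21, -2x + 3y + z = -15, -2x - 5y + 5z = -15 (e.g. by elimination or Cramer's rule, determinant = 136) gives (0, -3, -6).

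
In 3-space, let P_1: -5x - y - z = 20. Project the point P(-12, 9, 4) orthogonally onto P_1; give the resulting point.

(-7, 10, 5)

Foot = P − λn with λ = (n·P − d)/|n|² = (47 − 20)/27 = 1.
Foot = (-12, 9, 4) − 1·(-5, -1, -1) = (-7, 10, 5).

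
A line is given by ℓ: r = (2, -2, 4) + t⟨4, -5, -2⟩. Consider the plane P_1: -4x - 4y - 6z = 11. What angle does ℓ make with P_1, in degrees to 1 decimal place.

16.8

sin θ = |n·v| / (|n||v|) = |16| / (√68 · √45) = 0.28924.
θ ≈ 16.8°.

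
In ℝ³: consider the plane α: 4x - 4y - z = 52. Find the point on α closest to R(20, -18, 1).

(8, -6, 4)

Foot = R − λn with λ = (n·R − d)/|n|² = (151 − 52)/33 = 3.
Foot = (20, -18, 1) − 3·(4, -4, -1) = (8, -6, 4).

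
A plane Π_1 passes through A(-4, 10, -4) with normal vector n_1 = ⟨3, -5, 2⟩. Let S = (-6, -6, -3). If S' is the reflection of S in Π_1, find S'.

Π_1: n_1·r = n_1·A gives 3x - 5y + 2z = -70.
λ = (n·S − d)/|n|² = (6 − (-70))/38 = 2.
Reflection = S − 2λn = (-6, -6, -3) − 4·(3, -5, 2) = (-18, 14, -11).

(-18, 14, -11)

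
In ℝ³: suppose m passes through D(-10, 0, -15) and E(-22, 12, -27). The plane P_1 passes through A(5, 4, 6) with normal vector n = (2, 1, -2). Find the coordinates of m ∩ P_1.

A direction vector for m is E − D = (-12, 12, -12).
P_1: n·r = n·A gives 2x + y - 2z = 2.
Substitute r = (-10, 0, -15) + t(-12, 12, -12) into the plane: 10 + 12t = 2, so t = -2/3.
Intersection: (-10, 0, -15) + (-2/3)·(-12, 12, -12) = (-2, -8, -7).

(-2, -8, -7)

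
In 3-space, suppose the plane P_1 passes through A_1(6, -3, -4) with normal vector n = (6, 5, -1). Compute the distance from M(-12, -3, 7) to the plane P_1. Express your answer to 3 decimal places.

15.113

P_1: n·r = n·A_1 gives 6x + 5y - z = 25.
n·M − d = (6)·(-12) + (5)·(-3) + (-1)·(7) − 25 = -119; |n| = √62.
Distance = |-119| / √62 = 119/√62 ≈ 15.113.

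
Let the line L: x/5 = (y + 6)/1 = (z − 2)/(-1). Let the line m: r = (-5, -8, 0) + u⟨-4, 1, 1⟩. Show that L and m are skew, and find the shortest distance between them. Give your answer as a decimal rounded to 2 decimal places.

L has direction (5, 1, -1) through (0, -6, 2).
Common perpendicular direction n = (5, 1, -1) × (-4, 1, 1) = (2, -1, 9).
With w = (-5, -8, 0) − (0, -6, 2) = (-5, -2, -2), w · n = -26.
Since n ≠ 0 the lines are not parallel, and w · n = -26 ≠ 0 so they do not intersect; hence they are skew.
Distance = |w · n| / |n| = |-26| / √86 ≈ 2.80.

2.80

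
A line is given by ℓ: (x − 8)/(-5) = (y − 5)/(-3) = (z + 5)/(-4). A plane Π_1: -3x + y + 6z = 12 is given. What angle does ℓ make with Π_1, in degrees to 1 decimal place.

14.5

ℓ has direction (-5, -3, -4) through (8, 5, -5).
sin θ = |n·v| / (|n||v|) = |-12| / (√46 · √50) = 0.25022.
θ ≈ 14.5°.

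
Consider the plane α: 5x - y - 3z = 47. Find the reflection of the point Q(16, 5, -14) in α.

(-4, 9, -2)

λ = (n·Q − d)/|n|² = (117 − 47)/35 = 2.
Reflection = Q − 2λn = (16, 5, -14) − 4·(5, -1, -3) = (-4, 9, -2).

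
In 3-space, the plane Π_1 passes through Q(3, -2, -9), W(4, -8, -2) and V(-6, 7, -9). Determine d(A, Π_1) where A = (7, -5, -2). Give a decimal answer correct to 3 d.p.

3.787

QW = (1, -6, 7), QV = (-9, 9, 0); a normal to Π_1 is QW × QV = (-63, -63, -45).
Using Q: Π_1 has equation -63x - 63y - 45z = 342.
n·A − d = (-63)·(7) + (-63)·(-5) + (-45)·(-2) − 342 = -378; |n| = √9963.
Distance = |-378| / √9963 = 378/√9963 ≈ 3.787.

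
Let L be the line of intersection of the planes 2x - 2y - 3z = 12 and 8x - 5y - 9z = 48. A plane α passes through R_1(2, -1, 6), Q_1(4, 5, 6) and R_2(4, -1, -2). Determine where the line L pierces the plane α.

Direction of L: (2, -2, -3) × (8, -5, -9) = (3, -6, 6).
A point on L: solving the two plane equations with x = 3 gives (3, 6, -6).
R_1Q_1 = (2, 6, 0), R_1R_2 = (2, 0, -8); a normal to α is R_1Q_1 × R_1R_2 = (-48, 16, -12).
Using R_1: α has equation -48x + 16y - 12z = -184.
Substitute r = (3, 6, -6) + t(3, -6, 6) into the plane: 24 + (-312)t = -184, so t = 2/3.
Intersection: (3, 6, -6) + (2/3)·(3, -6, 6) = (5, 2, -2).

(5, 2, -2)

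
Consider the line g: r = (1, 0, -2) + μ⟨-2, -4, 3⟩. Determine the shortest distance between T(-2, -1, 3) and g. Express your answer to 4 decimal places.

3.6672

Taking (1, 0, -2) on g with direction v = (-2, -4, 3): w = T − (1, 0, -2) = (-3, -1, 5), and w × v = (17, -1, 10).
Distance = |w × v| / |v| = √390 / √29 ≈ 3.6672.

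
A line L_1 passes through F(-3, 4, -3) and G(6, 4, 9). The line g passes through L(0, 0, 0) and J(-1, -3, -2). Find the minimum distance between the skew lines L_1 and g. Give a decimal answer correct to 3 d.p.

0.066

A direction vector for L_1 is G − F = (9, 0, 12).
A direction vector for g is J − L = (-1, -3, -2).
Common perpendicular direction n = (9, 0, 12) × (-1, -3, -2) = (36, 6, -27).
With w = (0, 0, 0) − (-3, 4, -3) = (3, -4, 3), w · n = 3.
Distance = |w · n| / |n| = |3| / √2061 ≈ 0.066.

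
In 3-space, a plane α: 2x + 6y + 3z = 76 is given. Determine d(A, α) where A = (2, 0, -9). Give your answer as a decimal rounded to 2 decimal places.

n·A − d = (2)·(2) + (6)·(0) + (3)·(-9) − 76 = -99; |n| = √49.
Distance = |-99| / √49 = 99/√49 ≈ 14.14.

14.14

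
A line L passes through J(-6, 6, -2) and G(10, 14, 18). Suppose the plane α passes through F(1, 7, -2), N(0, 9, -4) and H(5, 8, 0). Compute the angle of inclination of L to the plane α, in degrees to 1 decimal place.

A direction vector for L is G − J = (16, 8, 20).
FN = (-1, 2, -2), FH = (4, 1, 2); a normal to α is FN × FH = (6, -6, -9).
Using F: α has equation 6x - 6y - 9z = -18.
sin θ = |n·v| / (|n||v|) = |-132| / (√153 · √720) = 0.39771.
θ ≈ 23.4°.

23.4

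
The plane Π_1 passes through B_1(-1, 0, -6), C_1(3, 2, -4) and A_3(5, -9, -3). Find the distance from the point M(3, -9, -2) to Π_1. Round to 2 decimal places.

B_1C_1 = (4, 2, 2), B_1A_3 = (6, -9, 3); a normal to Π_1 is B_1C_1 × B_1A_3 = (24, 0, -48).
Using B_1: Π_1 has equation 24x - 48z = 264.
n·M − d = (24)·(3) + (0)·(-9) + (-48)·(-2) − 264 = -96; |n| = √2880.
Distance = |-96| / √2880 = 96/√2880 ≈ 1.79.

1.79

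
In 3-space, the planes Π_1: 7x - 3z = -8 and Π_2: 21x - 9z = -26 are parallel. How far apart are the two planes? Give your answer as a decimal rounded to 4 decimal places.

0.0875

Rescale Π_2 by 1/3: 7x - 3z = -26/3. Then distance = |-8 − (-26/3)| / √58 ≈ 0.0875.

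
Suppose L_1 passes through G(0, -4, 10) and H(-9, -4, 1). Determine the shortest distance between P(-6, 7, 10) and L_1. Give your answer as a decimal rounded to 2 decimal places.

11.79

A direction vector for L_1 is H − G = (-9, 0, -9).
Taking (0, -4, 10) on L_1 with direction v = (-9, 0, -9): w = P − (0, -4, 10) = (-6, 11, 0), and w × v = (-99, -54, 99).
Distance = |w × v| / |v| = √22518 / √162 ≈ 11.79.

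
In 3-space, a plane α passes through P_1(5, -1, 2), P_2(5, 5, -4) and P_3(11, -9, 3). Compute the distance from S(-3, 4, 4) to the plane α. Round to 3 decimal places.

1.273

P_1P_2 = (0, 6, -6), P_1P_3 = (6, -8, 1); a normal to α is P_1P_2 × P_1P_3 = (-42, -36, -36).
Using P_1: α has equation -42x - 36y - 36z = -246.
n·S − d = (-42)·(-3) + (-36)·(4) + (-36)·(4) − (-246) = 84; |n| = √4356.
Distance = |84| / √4356 = 84/√4356 ≈ 1.273.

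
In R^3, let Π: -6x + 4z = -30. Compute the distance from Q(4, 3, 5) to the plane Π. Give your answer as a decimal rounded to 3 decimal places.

n·Q − d = (-6)·(4) + (0)·(3) + (4)·(5) − (-30) = 26; |n| = √52.
Distance = |26| / √52 = 26/√52 ≈ 3.606.

3.606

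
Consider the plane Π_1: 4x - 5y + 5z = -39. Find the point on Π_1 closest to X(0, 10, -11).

Foot = X − λn with λ = (n·X − d)/|n|² = (-105 − (-39))/66 = -1.
Foot = (0, 10, -11) − (-1)·(4, -5, 5) = (4, 5, -6).

(4, 5, -6)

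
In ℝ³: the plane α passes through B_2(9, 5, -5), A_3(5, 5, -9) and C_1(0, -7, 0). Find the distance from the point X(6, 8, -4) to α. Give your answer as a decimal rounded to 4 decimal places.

B_2A_3 = (-4, 0, -4), B_2C_1 = (-9, -12, 5); a normal to α is B_2A_3 × B_2C_1 = (-48, 56, 48).
Using B_2: α has equation -48x + 56y + 48z = -392.
n·X − d = (-48)·(6) + (56)·(8) + (48)·(-4) − (-392) = 360; |n| = √7744.
Distance = |360| / √7744 = 360/√7744 ≈ 4.0909.

4.0909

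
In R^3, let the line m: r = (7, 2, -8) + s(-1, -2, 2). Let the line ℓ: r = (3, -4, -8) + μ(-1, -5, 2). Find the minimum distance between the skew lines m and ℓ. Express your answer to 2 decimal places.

Common perpendicular direction n = (-1, -2, 2) × (-1, -5, 2) = (6, 0, 3).
With w = (3, -4, -8) − (7, 2, -8) = (-4, -6, 0), w · n = -24.
Distance = |w · n| / |n| = |-24| / √45 ≈ 3.58.

3.58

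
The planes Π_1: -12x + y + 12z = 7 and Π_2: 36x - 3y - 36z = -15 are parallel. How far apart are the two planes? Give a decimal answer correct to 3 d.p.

0.118

Rescale Π_2 by 1/(-3): -12x + y + 12z = 5. Then distance = |7 − 5| / √289 ≈ 0.118.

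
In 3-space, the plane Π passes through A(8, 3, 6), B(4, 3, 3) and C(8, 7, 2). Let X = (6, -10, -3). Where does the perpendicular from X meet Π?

(0, -2, 5)

AB = (-4, 0, -3), AC = (0, 4, -4); a normal to Π is AB × AC = (12, -16, -16).
Using A: Π has equation 12x - 16y - 16z = -48.
Foot = X − λn with λ = (n·X − d)/|n|² = (280 − (-48))/656 = 1/2.
Foot = (6, -10, -3) − (1/2)·(12, -16, -16) = (0, -2, 5).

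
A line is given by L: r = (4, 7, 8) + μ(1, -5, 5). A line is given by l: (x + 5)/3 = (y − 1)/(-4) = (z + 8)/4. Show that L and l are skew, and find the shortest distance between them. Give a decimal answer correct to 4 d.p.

l has direction (3, -4, 4) through (-5, 1, -8).
Common perpendicular direction n = (1, -5, 5) × (3, -4, 4) = (0, 11, 11).
With w = (-5, 1, -8) − (4, 7, 8) = (-9, -6, -16), w · n = -242.
Since n ≠ 0 the lines are not parallel, and w · n = -242 ≠ 0 so they do not intersect; hence they are skew.
Distance = |w · n| / |n| = |-242| / √242 ≈ 15.5563.

15.5563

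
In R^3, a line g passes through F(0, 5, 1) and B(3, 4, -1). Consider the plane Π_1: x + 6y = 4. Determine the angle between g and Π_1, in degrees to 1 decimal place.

A direction vector for g is B − F = (3, -1, -2).
sin θ = |n·v| / (|n||v|) = |-3| / (√37 · √14) = 0.13181.
θ ≈ 7.6°.

7.6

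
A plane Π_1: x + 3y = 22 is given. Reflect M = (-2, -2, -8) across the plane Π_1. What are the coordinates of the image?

(4, 16, -8)

λ = (n·M − d)/|n|² = (-8 − 22)/10 = -3.
Reflection = M − 2λn = (-2, -2, -8) − (-6)·(1, 3, 0) = (4, 16, -8).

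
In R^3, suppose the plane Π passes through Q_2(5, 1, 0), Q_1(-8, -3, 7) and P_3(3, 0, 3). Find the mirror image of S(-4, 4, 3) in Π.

(-2, -6, 1)

Q_2Q_1 = (-13, -4, 7), Q_2P_3 = (-2, -1, 3); a normal to Π is Q_2Q_1 × Q_2P_3 = (-5, 25, 5).
Using Q_2: Π has equation -5x + 25y + 5z = 0.
λ = (n·S − d)/|n|² = (135 − 0)/675 = 1/5.
Reflection = S − 2λn = (-4, 4, 3) − (2/5)·(-5, 25, 5) = (-2, -6, 1).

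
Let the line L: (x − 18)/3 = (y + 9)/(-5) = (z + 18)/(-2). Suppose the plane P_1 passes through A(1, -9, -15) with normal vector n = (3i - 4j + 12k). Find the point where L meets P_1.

L has direction (3, -5, -2) through (18, -9, -18).
P_1: n·r = n·A gives 3x - 4y + 12z = -141.
Substitute r = (18, -9, -18) + t(3, -5, -2) into the plane: -126 + 5t = -141, so t = -3.
Intersection: (18, -9, -18) + (-3)·(3, -5, -2) = (9, 6, -12).

(9, 6, -12)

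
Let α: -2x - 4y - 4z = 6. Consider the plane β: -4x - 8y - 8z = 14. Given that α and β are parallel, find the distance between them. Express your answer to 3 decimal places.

Rescale β by 1/2: -2x - 4y - 4z = 7. Then distance = |6 − 7| / √36 ≈ 0.167.

0.167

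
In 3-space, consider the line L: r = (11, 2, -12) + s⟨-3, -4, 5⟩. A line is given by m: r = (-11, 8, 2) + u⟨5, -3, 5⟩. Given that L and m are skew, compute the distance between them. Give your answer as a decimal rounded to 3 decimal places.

Common perpendicular direction n = (-3, -4, 5) × (5, -3, 5) = (-5, 40, 29).
With w = (-11, 8, 2) − (11, 2, -12) = (-22, 6, 14), w · n = 756.
Distance = |w · n| / |n| = |756| / √2466 ≈ 15.224.

15.224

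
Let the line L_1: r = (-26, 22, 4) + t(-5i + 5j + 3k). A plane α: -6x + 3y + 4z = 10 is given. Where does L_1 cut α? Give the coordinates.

Substitute r = (-26, 22, 4) + t(-5, 5, 3) into the plane: 238 + 57t = 10, so t = -4.
Intersection: (-26, 22, 4) + (-4)·(-5, 5, 3) = (-6, 2, -8).

(-6, 2, -8)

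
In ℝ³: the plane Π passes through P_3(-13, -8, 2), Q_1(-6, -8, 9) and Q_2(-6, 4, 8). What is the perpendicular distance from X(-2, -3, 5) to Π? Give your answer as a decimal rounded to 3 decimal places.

P_3Q_1 = (7, 0, 7), P_3Q_2 = (7, 12, 6); a normal to Π is P_3Q_1 × P_3Q_2 = (-84, 7, 84).
Using P_3: Π has equation -84x + 7y + 84z = 1204.
n·X − d = (-84)·(-2) + (7)·(-3) + (84)·(5) − 1204 = -637; |n| = √14161.
Distance = |-637| / √14161 = 637/√14161 ≈ 5.353.

5.353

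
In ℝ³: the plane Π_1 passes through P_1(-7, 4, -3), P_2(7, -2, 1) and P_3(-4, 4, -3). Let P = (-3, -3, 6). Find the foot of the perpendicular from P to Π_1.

(-3, -5, 3)

P_1P_2 = (14, -6, 4), P_1P_3 = (3, 0, 0); a normal to Π_1 is P_1P_2 × P_1P_3 = (0, 12, 18).
Using P_1: Π_1 has equation 12y + 18z = -6.
Foot = P − λn with λ = (n·P − d)/|n|² = (72 − (-6))/468 = 1/6.
Foot = (-3, -3, 6) − (1/6)·(0, 12, 18) = (-3, -5, 3).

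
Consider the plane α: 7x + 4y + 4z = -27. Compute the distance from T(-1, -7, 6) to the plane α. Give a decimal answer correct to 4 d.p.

n·T − d = (7)·(-1) + (4)·(-7) + (4)·(6) − (-27) = 16; |n| = √81.
Distance = |16| / √81 = 16/√81 ≈ 1.7778.

1.7778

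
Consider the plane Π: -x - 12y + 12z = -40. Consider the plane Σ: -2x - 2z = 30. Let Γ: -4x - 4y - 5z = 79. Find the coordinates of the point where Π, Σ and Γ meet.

(-8, -3, -7)

Solving the 3×3 linear system -x - 12y + 12z = -40, -2x - 2z = 30, -4x - 4y - 5z = 79 (e.g. by elimination or Cramer's rule, determinant = 128) gives (-8, -3, -7).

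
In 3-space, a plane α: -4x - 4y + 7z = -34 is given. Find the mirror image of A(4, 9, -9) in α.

(-4, 1, 5)

λ = (n·A − d)/|n|² = (-115 − (-34))/81 = -1.
Reflection = A − 2λn = (4, 9, -9) − (-2)·(-4, -4, 7) = (-4, 1, 5).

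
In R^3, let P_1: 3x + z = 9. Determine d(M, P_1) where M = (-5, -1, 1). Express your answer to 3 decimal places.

n·M − d = (3)·(-5) + (0)·(-1) + (1)·(1) − 9 = -23; |n| = √10.
Distance = |-23| / √10 = 23/√10 ≈ 7.273.

7.273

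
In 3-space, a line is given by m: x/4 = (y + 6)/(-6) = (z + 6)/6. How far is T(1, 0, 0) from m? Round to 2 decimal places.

8.53

m has direction (4, -6, 6) through (0, -6, -6).
Taking (0, -6, -6) on m with direction v = (4, -6, 6): w = T − (0, -6, -6) = (1, 6, 6), and w × v = (72, 18, -30).
Distance = |w × v| / |v| = √6408 / √88 ≈ 8.53.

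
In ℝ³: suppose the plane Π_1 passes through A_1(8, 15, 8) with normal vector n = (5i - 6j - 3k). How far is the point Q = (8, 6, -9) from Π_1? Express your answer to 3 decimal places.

Π_1: n·r = n·A_1 gives 5x - 6y - 3z = -74.
n·Q − d = (5)·(8) + (-6)·(6) + (-3)·(-9) − (-74) = 105; |n| = √70.
Distance = |105| / √70 = 105/√70 ≈ 12.550.

12.550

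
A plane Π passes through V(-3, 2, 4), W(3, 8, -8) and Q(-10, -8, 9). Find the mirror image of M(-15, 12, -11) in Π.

VW = (6, 6, -12), VQ = (-7, -10, 5); a normal to Π is VW × VQ = (-90, 54, -18).
Using V: Π has equation -90x + 54y - 18z = 306.
λ = (n·M − d)/|n|² = (2196 − 306)/11340 = 1/6.
Reflection = M − 2λn = (-15, 12, -11) − (1/3)·(-90, 54, -18) = (15, -6, -5).

(15, -6, -5)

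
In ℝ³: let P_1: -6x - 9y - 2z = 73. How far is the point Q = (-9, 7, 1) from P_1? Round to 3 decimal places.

7.636

n·Q − d = (-6)·(-9) + (-9)·(7) + (-2)·(1) − 73 = -84; |n| = √121.
Distance = |-84| / √121 = 84/√121 ≈ 7.636.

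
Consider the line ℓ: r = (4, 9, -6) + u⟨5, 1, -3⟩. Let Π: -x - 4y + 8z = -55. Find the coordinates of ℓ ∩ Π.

(-1, 8, -3)

Substitute r = (4, 9, -6) + t(5, 1, -3) into the plane: -88 + (-33)t = -55, so t = -1.
Intersection: (4, 9, -6) + (-1)·(5, 1, -3) = (-1, 8, -3).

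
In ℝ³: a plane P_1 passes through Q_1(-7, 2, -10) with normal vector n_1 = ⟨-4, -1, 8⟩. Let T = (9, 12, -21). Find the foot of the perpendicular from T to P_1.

P_1: n_1·r = n_1·Q_1 gives -4x - y + 8z = -54.
Foot = T − λn with λ = (n·T − d)/|n|² = (-216 − (-54))/81 = -2.
Foot = (9, 12, -21) − (-2)·(-4, -1, 8) = (1, 10, -5).

(1, 10, -5)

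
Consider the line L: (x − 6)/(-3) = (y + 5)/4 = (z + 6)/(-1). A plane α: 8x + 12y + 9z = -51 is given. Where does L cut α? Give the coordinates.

L has direction (-3, 4, -1) through (6, -5, -6).
Substitute r = (6, -5, -6) + t(-3, 4, -1) into the plane: -66 + 15t = -51, so t = 1.
Intersection: (6, -5, -6) + 1·(-3, 4, -1) = (3, -1, -7).

(3, -1, -7)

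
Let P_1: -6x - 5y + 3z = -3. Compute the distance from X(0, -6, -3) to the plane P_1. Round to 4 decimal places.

n·X − d = (-6)·(0) + (-5)·(-6) + (3)·(-3) − (-3) = 24; |n| = √70.
Distance = |24| / √70 = 24/√70 ≈ 2.8685.

2.8685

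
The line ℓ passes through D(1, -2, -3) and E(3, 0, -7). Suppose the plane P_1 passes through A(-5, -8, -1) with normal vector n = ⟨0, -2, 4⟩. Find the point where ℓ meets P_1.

A direction vector for ℓ is E − D = (2, 2, -4).
P_1: n·r = n·A gives -2y + 4z = 12.
Substitute r = (1, -2, -3) + t(2, 2, -4) into the plane: -8 + (-20)t = 12, so t = -1.
Intersection: (1, -2, -3) + (-1)·(2, 2, -4) = (-1, -4, 1).

(-1, -4, 1)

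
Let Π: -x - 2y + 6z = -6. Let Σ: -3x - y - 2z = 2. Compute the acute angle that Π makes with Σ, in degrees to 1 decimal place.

73.0

cos θ = |n₁·n₂| / (|n₁||n₂|) = |-7| / (√41 · √14).
θ = arccos(0.29217) ≈ 73.0°.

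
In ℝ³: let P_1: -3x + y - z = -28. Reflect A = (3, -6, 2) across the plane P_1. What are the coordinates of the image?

λ = (n·A − d)/|n|² = (-17 − (-28))/11 = 1.
Reflection = A − 2λn = (3, -6, 2) − 2·(-3, 1, -1) = (9, -8, 4).

(9, -8, 4)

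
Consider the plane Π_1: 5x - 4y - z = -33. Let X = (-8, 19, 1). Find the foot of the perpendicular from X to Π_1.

(2, 11, -1)

Foot = X − λn with λ = (n·X − d)/|n|² = (-117 − (-33))/42 = -2.
Foot = (-8, 19, 1) − (-2)·(5, -4, -1) = (2, 11, -1).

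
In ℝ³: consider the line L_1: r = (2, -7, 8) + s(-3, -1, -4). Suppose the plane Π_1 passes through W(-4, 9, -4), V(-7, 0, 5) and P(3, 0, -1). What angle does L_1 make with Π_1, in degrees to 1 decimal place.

WV = (-3, -9, 9), WP = (7, -9, 3); a normal to Π_1 is WV × WP = (54, 72, 90).
Using W: Π_1 has equation 54x + 72y + 90z = 72.
sin θ = |n·v| / (|n||v|) = |-594| / (√16200 · √26) = 0.91526.
θ ≈ 66.2°.

66.2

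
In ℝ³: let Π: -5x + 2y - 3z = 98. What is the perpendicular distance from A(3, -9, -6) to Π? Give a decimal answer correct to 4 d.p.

18.3310

n·A − d = (-5)·(3) + (2)·(-9) + (-3)·(-6) − 98 = -113; |n| = √38.
Distance = |-113| / √38 = 113/√38 ≈ 18.3310.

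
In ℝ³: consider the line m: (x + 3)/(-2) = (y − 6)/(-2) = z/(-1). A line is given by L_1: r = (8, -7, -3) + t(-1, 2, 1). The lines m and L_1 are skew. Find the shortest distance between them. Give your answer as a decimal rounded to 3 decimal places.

3.130

m has direction (-2, -2, -1) through (-3, 6, 0).
Common perpendicular direction n = (-2, -2, -1) × (-1, 2, 1) = (0, 3, -6).
With w = (8, -7, -3) − (-3, 6, 0) = (11, -13, -3), w · n = -21.
Distance = |w · n| / |n| = |-21| / √45 ≈ 3.130.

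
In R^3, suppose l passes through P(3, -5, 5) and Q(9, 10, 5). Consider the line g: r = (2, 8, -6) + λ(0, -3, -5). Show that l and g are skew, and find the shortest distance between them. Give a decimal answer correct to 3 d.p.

8.011

A direction vector for l is Q − P = (6, 15, 0).
Common perpendicular direction n = (6, 15, 0) × (0, -3, -5) = (-75, 30, -18).
With w = (2, 8, -6) − (3, -5, 5) = (-1, 13, -11), w · n = 663.
Since n ≠ 0 the lines are not parallel, and w · n = 663 ≠ 0 so they do not intersect; hence they are skew.
Distance = |w · n| / |n| = |663| / √6849 ≈ 8.011.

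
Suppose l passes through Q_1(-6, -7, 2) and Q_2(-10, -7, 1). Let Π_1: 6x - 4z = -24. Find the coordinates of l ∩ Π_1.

(-2, -7, 3)

A direction vector for l is Q_2 − Q_1 = (-4, 0, -1).
Substitute r = (-6, -7, 2) + t(-4, 0, -1) into the plane: -44 + (-20)t = -24, so t = -1.
Intersection: (-6, -7, 2) + (-1)·(-4, 0, -1) = (-2, -7, 3).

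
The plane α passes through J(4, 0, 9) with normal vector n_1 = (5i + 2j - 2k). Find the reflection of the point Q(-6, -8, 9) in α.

(14, 0, 1)

α: n_1·r = n_1·J gives 5x + 2y - 2z = 2.
λ = (n·Q − d)/|n|² = (-64 − 2)/33 = -2.
Reflection = Q − 2λn = (-6, -8, 9) − (-4)·(5, 2, -2) = (14, 0, 1).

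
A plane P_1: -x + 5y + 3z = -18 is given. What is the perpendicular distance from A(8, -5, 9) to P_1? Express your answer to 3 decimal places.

n·A − d = (-1)·(8) + (5)·(-5) + (3)·(9) − (-18) = 12; |n| = √35.
Distance = |12| / √35 = 12/√35 ≈ 2.028.

2.028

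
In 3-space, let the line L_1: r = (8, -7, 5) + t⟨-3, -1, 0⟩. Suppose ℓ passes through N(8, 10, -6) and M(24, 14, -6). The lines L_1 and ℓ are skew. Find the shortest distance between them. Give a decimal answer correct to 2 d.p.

A direction vector for ℓ is M − N = (16, 4, 0).
Common perpendicular direction n = (-3, -1, 0) × (16, 4, 0) = (0, 0, 4).
With w = (8, 10, -6) − (8, -7, 5) = (0, 17, -11), w · n = -44.
Distance = |w · n| / |n| = |-44| / √16 ≈ 11.00.

11.00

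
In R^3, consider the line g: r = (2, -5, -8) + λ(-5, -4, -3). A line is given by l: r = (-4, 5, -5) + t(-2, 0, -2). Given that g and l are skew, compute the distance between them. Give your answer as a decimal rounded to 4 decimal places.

9.3333

Common perpendicular direction n = (-5, -4, -3) × (-2, 0, -2) = (8, -4, -8).
With w = (-4, 5, -5) − (2, -5, -8) = (-6, 10, 3), w · n = -112.
Distance = |w · n| / |n| = |-112| / √144 ≈ 9.3333.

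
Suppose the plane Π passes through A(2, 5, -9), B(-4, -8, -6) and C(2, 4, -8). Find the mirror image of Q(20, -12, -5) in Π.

(-10, 6, 13)

AB = (-6, -13, 3), AC = (0, -1, 1); a normal to Π is AB × AC = (-10, 6, 6).
Using A: Π has equation -10x + 6y + 6z = -44.
λ = (n·Q − d)/|n|² = (-302 − (-44))/172 = -3/2.
Reflection = Q − 2λn = (20, -12, -5) − (-3)·(-10, 6, 6) = (-10, 6, 13).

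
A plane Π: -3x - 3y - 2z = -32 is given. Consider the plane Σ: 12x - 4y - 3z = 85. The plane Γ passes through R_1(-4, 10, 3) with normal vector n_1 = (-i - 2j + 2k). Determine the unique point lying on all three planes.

Γ: n_1·r = n_1·R_1 gives -x - 2y + 2z = -10.
Solving the 3×3 linear system -3x - 3y - 2z = -32, 12x - 4y - 3z = 85, -x - 2y + 2z = -10 (e.g. by elimination or Cramer's rule, determinant = 161) gives (8, 2, 1).

(8, 2, 1)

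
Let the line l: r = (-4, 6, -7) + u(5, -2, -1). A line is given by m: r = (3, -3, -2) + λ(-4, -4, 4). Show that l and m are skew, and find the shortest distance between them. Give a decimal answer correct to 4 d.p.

Common perpendicular direction n = (5, -2, -1) × (-4, -4, 4) = (-12, -16, -28).
With w = (3, -3, -2) − (-4, 6, -7) = (7, -9, 5), w · n = -80.
Since n ≠ 0 the lines are not parallel, and w · n = -80 ≠ 0 so they do not intersect; hence they are skew.
Distance = |w · n| / |n| = |-80| / √1184 ≈ 2.3250.

2.3250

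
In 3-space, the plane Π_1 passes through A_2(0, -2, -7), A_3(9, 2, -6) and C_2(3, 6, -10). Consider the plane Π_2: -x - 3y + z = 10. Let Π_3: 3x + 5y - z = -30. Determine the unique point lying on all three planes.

(-6, -4, -8)

A_2A_3 = (9, 4, 1), A_2C_2 = (3, 8, -3); a normal to Π_1 is A_2A_3 × A_2C_2 = (-20, 30, 60).
Using A_2: Π_1 has equation -20x + 30y + 60z = -480.
Solving the 3×3 linear system -20x + 30y + 60z = -480, -x - 3y + z = 10, 3x + 5y - z = -30 (e.g. by elimination or Cramer's rule, determinant = 340) gives (-6, -4, -8).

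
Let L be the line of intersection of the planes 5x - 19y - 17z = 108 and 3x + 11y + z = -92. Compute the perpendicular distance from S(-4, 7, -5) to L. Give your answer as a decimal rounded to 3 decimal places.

Direction of L: (5, -19, -17) × (3, 11, 1) = (168, -56, 112).
A point on L: solving the two plane equations with x = -5 gives (-5, -7, 0).
Taking (-5, -7, 0) on L with direction v = (168, -56, 112): w = S − (-5, -7, 0) = (1, 14, -5), and w × v = (1288, -952, -2408).
Distance = |w × v| / |v| = √8363712 / √43904 ≈ 13.802.

13.802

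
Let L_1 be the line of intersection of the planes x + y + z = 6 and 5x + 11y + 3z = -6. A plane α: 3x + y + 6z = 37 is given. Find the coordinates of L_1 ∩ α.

Direction of L_1: (1, 1, 1) × (5, 11, 3) = (-8, 2, 6).
A point on L_1: solving the two plane equations with x = 24 gives (24, -9, -9).
Substitute r = (24, -9, -9) + t(-8, 2, 6) into the plane: 9 + 14t = 37, so t = 2.
Intersection: (24, -9, -9) + 2·(-8, 2, 6) = (8, -5, 3).

(8, -5, 3)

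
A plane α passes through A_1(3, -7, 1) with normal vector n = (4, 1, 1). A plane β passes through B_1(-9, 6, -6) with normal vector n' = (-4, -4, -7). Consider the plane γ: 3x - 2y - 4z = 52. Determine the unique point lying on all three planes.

α: n·r = n·A_1 gives 4x + y + z = 6.
β: n'·r = n'·B_1 gives -4x - 4y - 7z = 54.
Solving the 3×3 linear system 4x + y + z = 6, -4x - 4y - 7z = 54, 3x - 2y - 4z = 52 (e.g. by elimination or Cramer's rule, determinant = -9) gives (4, 0, -10).

(4, 0, -10)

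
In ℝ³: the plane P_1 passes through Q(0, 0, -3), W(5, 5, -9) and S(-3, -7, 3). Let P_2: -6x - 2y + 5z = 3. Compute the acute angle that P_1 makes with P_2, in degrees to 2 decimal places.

QW = (5, 5, -6), QS = (-3, -7, 6); a normal to P_1 is QW × QS = (-12, -12, -20).
Using Q: P_1 has equation -12x - 12y - 20z = 60.
cos θ = |n₁·n₂| / (|n₁||n₂|) = |-4| / (√688 · √65).
θ = arccos(0.01892) ≈ 88.92°.

88.92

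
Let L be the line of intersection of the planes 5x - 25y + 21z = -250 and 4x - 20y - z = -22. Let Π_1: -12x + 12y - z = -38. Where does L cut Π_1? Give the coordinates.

Direction of L: (5, -25, 21) × (4, -20, -1) = (445, 89, 0).
A point on L: solving the two plane equations with x = 22 gives (22, 6, -10).
Substitute r = (22, 6, -10) + t(445, 89, 0) into the plane: -182 + (-4272)t = -38, so t = -3/89.
Intersection: (22, 6, -10) + (-3/89)·(445, 89, 0) = (7, 3, -10).

(7, 3, -10)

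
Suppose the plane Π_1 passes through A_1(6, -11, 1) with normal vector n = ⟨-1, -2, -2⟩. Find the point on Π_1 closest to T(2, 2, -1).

Π_1: n·r = n·A_1 gives -x - 2y - 2z = 14.
Foot = T − λn with λ = (n·T − d)/|n|² = (-4 − 14)/9 = -2.
Foot = (2, 2, -1) − (-2)·(-1, -2, -2) = (0, -2, -5).

(0, -2, -5)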